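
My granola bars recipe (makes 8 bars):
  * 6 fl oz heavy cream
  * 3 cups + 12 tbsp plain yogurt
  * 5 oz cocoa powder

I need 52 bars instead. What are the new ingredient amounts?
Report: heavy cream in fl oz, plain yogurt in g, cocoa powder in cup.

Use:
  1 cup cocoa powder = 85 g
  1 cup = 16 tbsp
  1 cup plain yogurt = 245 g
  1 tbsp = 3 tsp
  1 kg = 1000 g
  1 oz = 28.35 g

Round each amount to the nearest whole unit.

heavy cream: 39 fl oz; plain yogurt: 5972 g; cocoa powder: 11 cup

Scaling factor: 52/8 = 13/2 = 6.5.
heavy cream: 6 fl oz × 13/2 = 39 fl oz
plain yogurt: (3 cup + 12 tbsp = 3.75 cup) × 13/2 × 245 g/cup ≈ 5972 g
cocoa powder: 5 oz × 13/2 × 28.35 g/oz ÷ 85 g/cup ≈ 11 cup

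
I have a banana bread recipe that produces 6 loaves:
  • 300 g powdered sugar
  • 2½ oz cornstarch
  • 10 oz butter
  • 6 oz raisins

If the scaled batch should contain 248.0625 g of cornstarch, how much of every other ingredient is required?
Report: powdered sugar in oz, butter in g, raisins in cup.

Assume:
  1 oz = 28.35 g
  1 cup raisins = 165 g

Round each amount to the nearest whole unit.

powdered sugar: 37 oz; butter: 992 g; raisins: 4 cup

The original recipe has 70.875 g of cornstarch, so the scaling factor is 248.0625 ÷ 70.875 = 7/2 = 3.5.
powdered sugar: 300 g × 7/2 ÷ 28.35 g/oz ≈ 37 oz
butter: 10 oz × 7/2 × 28.35 g/oz ≈ 992 g
raisins: 6 oz × 7/2 × 28.35 g/oz ÷ 165 g/cup ≈ 4 cup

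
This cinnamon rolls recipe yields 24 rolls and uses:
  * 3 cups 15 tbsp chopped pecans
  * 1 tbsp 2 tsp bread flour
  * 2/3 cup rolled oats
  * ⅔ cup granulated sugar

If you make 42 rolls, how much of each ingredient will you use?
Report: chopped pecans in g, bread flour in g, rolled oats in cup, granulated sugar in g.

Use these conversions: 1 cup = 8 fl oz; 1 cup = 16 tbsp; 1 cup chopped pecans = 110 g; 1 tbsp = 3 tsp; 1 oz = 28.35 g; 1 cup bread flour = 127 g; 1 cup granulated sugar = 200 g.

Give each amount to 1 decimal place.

chopped pecans: 758.0 g; bread flour: 23.2 g; rolled oats: 1.2 cup; granulated sugar: 233.3 g

Scaling factor: 42/24 = 7/4 = 1.75.
chopped pecans: (3 cup + 15 tbsp = 3.9375 cup) × 7/4 × 110 g/cup ≈ 758.0 g
bread flour: (1 tbsp + 2 tsp = 5/3 tbsp) × 7/4 ÷ 16 tbsp/cup × 127 g/cup ≈ 23.2 g
rolled oats: 2/3 cup × 7/4 ≈ 1.2 cup
granulated sugar: 2/3 cup × 7/4 × 200 g/cup ≈ 233.3 g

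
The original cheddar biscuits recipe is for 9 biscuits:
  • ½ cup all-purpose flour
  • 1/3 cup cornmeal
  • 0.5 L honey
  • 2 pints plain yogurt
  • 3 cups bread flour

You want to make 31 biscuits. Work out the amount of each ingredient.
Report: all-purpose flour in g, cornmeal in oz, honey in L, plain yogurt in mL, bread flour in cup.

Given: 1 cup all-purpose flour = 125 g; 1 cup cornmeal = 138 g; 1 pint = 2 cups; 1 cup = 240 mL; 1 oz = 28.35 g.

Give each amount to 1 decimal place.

all-purpose flour: 215.3 g; cornmeal: 5.6 oz; honey: 1.7 L; plain yogurt: 3306.7 mL; bread flour: 10.3 cup

Scaling factor: 31/9.
all-purpose flour: 0.5 cup × 31/9 × 125 g/cup ≈ 215.3 g
cornmeal: 1/3 cup × 31/9 × 138 g/cup ÷ 28.35 g/oz ≈ 5.6 oz
honey: 0.5 L × 31/9 ≈ 1.7 L
plain yogurt: 2 pint × 31/9 × 2 cup/pint × 240 mL/cup ≈ 3306.7 mL
bread flour: 3 cup × 31/9 ≈ 10.3 cup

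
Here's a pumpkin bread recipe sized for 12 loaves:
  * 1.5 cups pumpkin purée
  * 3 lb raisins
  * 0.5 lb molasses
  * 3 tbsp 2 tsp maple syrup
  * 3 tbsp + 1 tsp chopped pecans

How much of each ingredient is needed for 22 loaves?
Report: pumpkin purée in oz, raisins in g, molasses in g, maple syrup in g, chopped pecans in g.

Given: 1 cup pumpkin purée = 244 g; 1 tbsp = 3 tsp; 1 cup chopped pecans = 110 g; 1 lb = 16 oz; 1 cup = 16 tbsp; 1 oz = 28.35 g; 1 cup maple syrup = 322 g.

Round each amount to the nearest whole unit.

Scaling factor: 22/12 = 11/6.
pumpkin purée: 1.5 cup × 11/6 × 244 g/cup ÷ 28.35 g/oz ≈ 24 oz
raisins: 3 lb × 11/6 × 16 oz/lb × 28.35 g/oz ≈ 2495 g
molasses: 0.5 lb × 11/6 × 16 oz/lb × 28.35 g/oz ≈ 416 g
maple syrup: (3 tbsp + 2 tsp = 11/3 tbsp) × 11/6 ÷ 16 tbsp/cup × 322 g/cup ≈ 135 g
chopped pecans: (3 tbsp + 1 tsp = 10/3 tbsp) × 11/6 ÷ 16 tbsp/cup × 110 g/cup ≈ 42 g

pumpkin purée: 24 oz; raisins: 2495 g; molasses: 416 g; maple syrup: 135 g; chopped pecans: 42 g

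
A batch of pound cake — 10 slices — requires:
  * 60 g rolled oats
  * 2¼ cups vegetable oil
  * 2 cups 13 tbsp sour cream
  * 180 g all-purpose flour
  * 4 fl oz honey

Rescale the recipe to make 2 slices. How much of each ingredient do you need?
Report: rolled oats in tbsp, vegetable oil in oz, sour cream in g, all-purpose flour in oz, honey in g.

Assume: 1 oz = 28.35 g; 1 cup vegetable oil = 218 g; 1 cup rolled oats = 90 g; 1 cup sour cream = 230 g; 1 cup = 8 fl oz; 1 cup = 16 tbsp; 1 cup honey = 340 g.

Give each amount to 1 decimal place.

Scaling factor: 2/10 = 1/5 = 0.2.
rolled oats: 60 g × 1/5 ÷ 90 g/cup × 16 tbsp/cup ≈ 2.1 tbsp
vegetable oil: 2.25 cup × 1/5 × 218 g/cup ÷ 28.35 g/oz ≈ 3.5 oz
sour cream: (2 cup + 13 tbsp = 2.8125 cup) × 1/5 × 230 g/cup ≈ 129.4 g
all-purpose flour: 180 g × 1/5 ÷ 28.35 g/oz ≈ 1.3 oz
honey: 4 fl oz × 1/5 ÷ 8 fl oz/cup × 340 g/cup = 34.0 g

rolled oats: 2.1 tbsp; vegetable oil: 3.5 oz; sour cream: 129.4 g; all-purpose flour: 1.3 oz; honey: 34.0 g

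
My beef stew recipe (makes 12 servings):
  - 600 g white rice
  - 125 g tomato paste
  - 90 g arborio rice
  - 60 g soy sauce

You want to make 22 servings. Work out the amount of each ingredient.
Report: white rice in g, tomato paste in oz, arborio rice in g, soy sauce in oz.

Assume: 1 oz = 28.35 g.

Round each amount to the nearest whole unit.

Scaling factor: 22/12 = 11/6.
white rice: 600 g × 11/6 = 1100 g
tomato paste: 125 g × 11/6 ÷ 28.35 g/oz ≈ 8 oz
arborio rice: 90 g × 11/6 = 165 g
soy sauce: 60 g × 11/6 ÷ 28.35 g/oz ≈ 4 oz

white rice: 1100 g; tomato paste: 8 oz; arborio rice: 165 g; soy sauce: 4 oz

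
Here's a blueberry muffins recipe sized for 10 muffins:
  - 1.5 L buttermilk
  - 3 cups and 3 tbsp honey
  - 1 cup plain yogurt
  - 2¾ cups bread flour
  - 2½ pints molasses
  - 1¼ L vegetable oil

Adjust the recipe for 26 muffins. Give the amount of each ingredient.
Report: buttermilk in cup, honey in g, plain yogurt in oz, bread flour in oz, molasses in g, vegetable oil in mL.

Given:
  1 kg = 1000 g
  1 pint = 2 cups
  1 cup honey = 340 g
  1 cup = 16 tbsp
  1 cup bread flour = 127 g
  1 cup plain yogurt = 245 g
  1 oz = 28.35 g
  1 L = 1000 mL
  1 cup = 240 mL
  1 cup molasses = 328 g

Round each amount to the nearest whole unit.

Scaling factor: 26/10 = 13/5 = 2.6.
buttermilk: 1.5 L × 13/5 × 1000 mL/L ÷ 240 mL/cup ≈ 16 cup
honey: (3 cup + 3 tbsp = 3.1875 cup) × 13/5 × 340 g/cup ≈ 2818 g
plain yogurt: 1 cup × 13/5 × 245 g/cup ÷ 28.35 g/oz ≈ 22 oz
bread flour: 2.75 cup × 13/5 × 127 g/cup ÷ 28.35 g/oz ≈ 32 oz
molasses: 2.5 pint × 13/5 × 2 cup/pint × 328 g/cup = 4264 g
vegetable oil: 1.25 L × 13/5 × 1000 mL/L = 3250 mL

buttermilk: 16 cup; honey: 2818 g; plain yogurt: 22 oz; bread flour: 32 oz; molasses: 4264 g; vegetable oil: 3250 mL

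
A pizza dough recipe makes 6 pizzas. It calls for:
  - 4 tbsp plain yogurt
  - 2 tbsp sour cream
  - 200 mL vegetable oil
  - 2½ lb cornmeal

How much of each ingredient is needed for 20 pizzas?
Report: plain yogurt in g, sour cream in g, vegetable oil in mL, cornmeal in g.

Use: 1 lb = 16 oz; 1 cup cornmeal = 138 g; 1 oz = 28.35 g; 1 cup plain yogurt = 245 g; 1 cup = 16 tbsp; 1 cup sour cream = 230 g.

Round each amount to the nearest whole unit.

plain yogurt: 204 g; sour cream: 96 g; vegetable oil: 667 mL; cornmeal: 3780 g

Scaling factor: 20/6 = 10/3.
plain yogurt: 4 tbsp × 10/3 ÷ 16 tbsp/cup × 245 g/cup ≈ 204 g
sour cream: 2 tbsp × 10/3 ÷ 16 tbsp/cup × 230 g/cup ≈ 96 g
vegetable oil: 200 mL × 10/3 ≈ 667 mL
cornmeal: 2.5 lb × 10/3 × 16 oz/lb × 28.35 g/oz = 3780 g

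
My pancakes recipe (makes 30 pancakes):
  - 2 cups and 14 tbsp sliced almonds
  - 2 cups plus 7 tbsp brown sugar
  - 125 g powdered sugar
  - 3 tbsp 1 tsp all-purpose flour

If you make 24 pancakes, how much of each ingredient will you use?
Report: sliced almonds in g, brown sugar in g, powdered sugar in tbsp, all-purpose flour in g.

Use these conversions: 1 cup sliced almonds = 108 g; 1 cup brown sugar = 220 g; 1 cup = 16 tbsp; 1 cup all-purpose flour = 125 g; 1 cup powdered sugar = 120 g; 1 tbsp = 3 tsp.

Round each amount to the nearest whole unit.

sliced almonds: 248 g; brown sugar: 429 g; powdered sugar: 13 tbsp; all-purpose flour: 21 g

Scaling factor: 24/30 = 4/5 = 0.8.
sliced almonds: (2 cup + 14 tbsp = 2.875 cup) × 4/5 × 108 g/cup ≈ 248 g
brown sugar: (2 cup + 7 tbsp = 2.4375 cup) × 4/5 × 220 g/cup = 429 g
powdered sugar: 125 g × 4/5 ÷ 120 g/cup × 16 tbsp/cup ≈ 13 tbsp
all-purpose flour: (3 tbsp + 1 tsp = 10/3 tbsp) × 4/5 ÷ 16 tbsp/cup × 125 g/cup ≈ 21 g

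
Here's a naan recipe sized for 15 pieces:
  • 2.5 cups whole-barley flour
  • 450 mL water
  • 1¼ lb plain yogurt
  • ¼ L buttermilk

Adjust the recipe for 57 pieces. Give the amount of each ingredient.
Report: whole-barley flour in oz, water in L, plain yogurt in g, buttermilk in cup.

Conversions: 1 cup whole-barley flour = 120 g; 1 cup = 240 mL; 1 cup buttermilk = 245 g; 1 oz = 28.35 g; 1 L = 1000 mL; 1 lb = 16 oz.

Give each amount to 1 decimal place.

whole-barley flour: 40.2 oz; water: 1.7 L; plain yogurt: 2154.6 g; buttermilk: 4.0 cup

Scaling factor: 57/15 = 19/5 = 3.8.
whole-barley flour: 2.5 cup × 19/5 × 120 g/cup ÷ 28.35 g/oz ≈ 40.2 oz
water: 450 mL × 19/5 ÷ 1000 mL/L ≈ 1.7 L
plain yogurt: 1.25 lb × 19/5 × 16 oz/lb × 28.35 g/oz = 2154.6 g
buttermilk: 0.25 L × 19/5 × 1000 mL/L ÷ 240 mL/cup ≈ 4.0 cup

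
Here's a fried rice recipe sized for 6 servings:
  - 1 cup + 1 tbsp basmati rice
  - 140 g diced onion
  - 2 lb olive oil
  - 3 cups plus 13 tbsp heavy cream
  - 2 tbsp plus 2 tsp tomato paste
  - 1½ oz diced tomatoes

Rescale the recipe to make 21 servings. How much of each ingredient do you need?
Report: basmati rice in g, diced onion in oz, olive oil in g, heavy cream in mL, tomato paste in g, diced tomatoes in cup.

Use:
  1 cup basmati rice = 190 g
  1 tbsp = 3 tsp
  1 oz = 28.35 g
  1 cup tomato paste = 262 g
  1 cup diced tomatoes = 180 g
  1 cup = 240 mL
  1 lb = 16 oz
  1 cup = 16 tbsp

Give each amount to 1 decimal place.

Scaling factor: 21/6 = 7/2 = 3.5.
basmati rice: (1 cup + 1 tbsp = 1.0625 cup) × 7/2 × 190 g/cup ≈ 706.6 g
diced onion: 140 g × 7/2 ÷ 28.35 g/oz ≈ 17.3 oz
olive oil: 2 lb × 7/2 × 16 oz/lb × 28.35 g/oz = 3175.2 g
heavy cream: (3 cup + 13 tbsp = 3.8125 cup) × 7/2 × 240 mL/cup = 3202.5 mL
tomato paste: (2 tbsp + 2 tsp = 8/3 tbsp) × 7/2 ÷ 16 tbsp/cup × 262 g/cup ≈ 152.8 g
diced tomatoes: 1.5 oz × 7/2 × 28.35 g/oz ÷ 180 g/cup ≈ 0.8 cup

basmati rice: 706.6 g; diced onion: 17.3 oz; olive oil: 3175.2 g; heavy cream: 3202.5 mL; tomato paste: 152.8 g; diced tomatoes: 0.8 cup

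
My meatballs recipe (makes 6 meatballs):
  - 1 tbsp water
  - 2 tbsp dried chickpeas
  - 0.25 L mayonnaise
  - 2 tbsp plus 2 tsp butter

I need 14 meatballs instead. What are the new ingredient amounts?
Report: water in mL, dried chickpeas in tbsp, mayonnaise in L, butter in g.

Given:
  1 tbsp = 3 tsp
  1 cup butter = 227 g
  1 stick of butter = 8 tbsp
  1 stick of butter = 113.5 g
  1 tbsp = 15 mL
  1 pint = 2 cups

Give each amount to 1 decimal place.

Scaling factor: 14/6 = 7/3.
water: 1 tbsp × 7/3 × 15 mL/tbsp = 35.0 mL
dried chickpeas: 2 tbsp × 7/3 ≈ 4.7 tbsp
mayonnaise: 0.25 L × 7/3 ≈ 0.6 L
butter: (2 tbsp + 2 tsp = 8/3 tbsp) × 7/3 ÷ 8 tbsp/stick × 113.5 g/stick ≈ 88.3 g

water: 35.0 mL; dried chickpeas: 4.7 tbsp; mayonnaise: 0.6 L; butter: 88.3 g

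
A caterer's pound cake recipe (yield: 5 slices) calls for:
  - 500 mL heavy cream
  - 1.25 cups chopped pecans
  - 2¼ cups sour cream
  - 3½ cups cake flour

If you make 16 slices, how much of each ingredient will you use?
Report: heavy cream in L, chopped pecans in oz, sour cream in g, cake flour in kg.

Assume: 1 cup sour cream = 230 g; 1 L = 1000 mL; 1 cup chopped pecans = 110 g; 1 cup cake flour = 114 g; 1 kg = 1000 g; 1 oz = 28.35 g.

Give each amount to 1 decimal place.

Scaling factor: 16/5 = 3.2.
heavy cream: 500 mL × 16/5 ÷ 1000 mL/L = 1.6 L
chopped pecans: 1.25 cup × 16/5 × 110 g/cup ÷ 28.35 g/oz ≈ 15.5 oz
sour cream: 2.25 cup × 16/5 × 230 g/cup = 1656.0 g
cake flour: 3.5 cup × 16/5 × 114 g/cup ÷ 1000 g/kg ≈ 1.3 kg

heavy cream: 1.6 L; chopped pecans: 15.5 oz; sour cream: 1656.0 g; cake flour: 1.3 kg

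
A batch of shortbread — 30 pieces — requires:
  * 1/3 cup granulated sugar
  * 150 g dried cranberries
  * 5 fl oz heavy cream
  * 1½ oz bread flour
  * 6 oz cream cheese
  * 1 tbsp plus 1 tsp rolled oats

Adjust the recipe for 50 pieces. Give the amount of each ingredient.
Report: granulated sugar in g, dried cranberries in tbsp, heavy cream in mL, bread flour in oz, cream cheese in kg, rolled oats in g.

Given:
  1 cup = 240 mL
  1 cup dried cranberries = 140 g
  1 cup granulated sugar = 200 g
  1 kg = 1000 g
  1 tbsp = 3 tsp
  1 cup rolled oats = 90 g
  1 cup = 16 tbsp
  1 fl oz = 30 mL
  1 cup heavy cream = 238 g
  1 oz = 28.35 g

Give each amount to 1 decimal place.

Scaling factor: 50/30 = 5/3.
granulated sugar: 1/3 cup × 5/3 × 200 g/cup ≈ 111.1 g
dried cranberries: 150 g × 5/3 ÷ 140 g/cup × 16 tbsp/cup ≈ 28.6 tbsp
heavy cream: 5 fl oz × 5/3 × 30 mL/fl oz = 250.0 mL
bread flour: 1.5 oz × 5/3 = 2.5 oz
cream cheese: 6 oz × 5/3 × 28.35 g/oz ÷ 1000 g/kg ≈ 0.3 kg
rolled oats: (1 tbsp + 1 tsp = 4/3 tbsp) × 5/3 ÷ 16 tbsp/cup × 90 g/cup = 12.5 g

granulated sugar: 111.1 g; dried cranberries: 28.6 tbsp; heavy cream: 250.0 mL; bread flour: 2.5 oz; cream cheese: 0.3 kg; rolled oats: 12.5 g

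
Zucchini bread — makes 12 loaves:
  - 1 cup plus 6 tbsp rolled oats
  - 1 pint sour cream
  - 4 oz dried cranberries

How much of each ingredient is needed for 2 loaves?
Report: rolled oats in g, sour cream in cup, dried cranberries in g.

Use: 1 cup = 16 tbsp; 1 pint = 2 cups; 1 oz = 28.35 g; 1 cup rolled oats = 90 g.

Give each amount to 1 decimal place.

rolled oats: 20.6 g; sour cream: 0.3 cup; dried cranberries: 18.9 g

Scaling factor: 2/12 = 1/6.
rolled oats: (1 cup + 6 tbsp = 1.375 cup) × 1/6 × 90 g/cup ≈ 20.6 g
sour cream: 1 pint × 1/6 × 2 cup/pint ≈ 0.3 cup
dried cranberries: 4 oz × 1/6 × 28.35 g/oz = 18.9 g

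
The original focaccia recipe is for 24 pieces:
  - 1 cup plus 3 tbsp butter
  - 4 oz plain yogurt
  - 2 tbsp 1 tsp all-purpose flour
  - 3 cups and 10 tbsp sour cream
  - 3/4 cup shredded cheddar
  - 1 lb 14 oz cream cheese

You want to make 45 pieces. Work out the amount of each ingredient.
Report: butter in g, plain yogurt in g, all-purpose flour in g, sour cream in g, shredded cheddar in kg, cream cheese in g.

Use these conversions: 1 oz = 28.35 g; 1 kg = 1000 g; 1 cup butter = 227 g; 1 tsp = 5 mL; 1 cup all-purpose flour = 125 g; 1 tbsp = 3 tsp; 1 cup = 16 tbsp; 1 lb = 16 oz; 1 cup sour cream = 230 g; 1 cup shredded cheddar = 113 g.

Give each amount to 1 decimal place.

Scaling factor: 45/24 = 15/8 = 1.875.
butter: (1 cup + 3 tbsp = 1.1875 cup) × 15/8 × 227 g/cup ≈ 505.4 g
plain yogurt: 4 oz × 15/8 × 28.35 g/oz ≈ 212.6 g
all-purpose flour: (2 tbsp + 1 tsp = 7/3 tbsp) × 15/8 ÷ 16 tbsp/cup × 125 g/cup ≈ 34.2 g
sour cream: (3 cup + 10 tbsp = 3.625 cup) × 15/8 × 230 g/cup ≈ 1563.3 g
shredded cheddar: 0.75 cup × 15/8 × 113 g/cup ÷ 1000 g/kg ≈ 0.2 kg
cream cheese: (1 lb + 14 oz = 1.875 lb) × 15/8 × 16 oz/lb × 28.35 g/oz ≈ 1594.7 g

butter: 505.4 g; plain yogurt: 212.6 g; all-purpose flour: 34.2 g; sour cream: 1563.3 g; shredded cheddar: 0.2 kg; cream cheese: 1594.7 g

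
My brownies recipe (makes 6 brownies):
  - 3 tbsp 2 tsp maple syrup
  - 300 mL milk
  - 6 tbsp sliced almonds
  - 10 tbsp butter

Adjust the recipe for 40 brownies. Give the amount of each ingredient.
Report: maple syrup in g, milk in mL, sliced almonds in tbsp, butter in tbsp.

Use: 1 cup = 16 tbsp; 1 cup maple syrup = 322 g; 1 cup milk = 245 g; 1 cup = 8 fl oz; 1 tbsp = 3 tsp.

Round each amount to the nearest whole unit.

Scaling factor: 40/6 = 20/3.
maple syrup: (3 tbsp + 2 tsp = 11/3 tbsp) × 20/3 ÷ 16 tbsp/cup × 322 g/cup ≈ 492 g
milk: 300 mL × 20/3 = 2000 mL
sliced almonds: 6 tbsp × 20/3 = 40 tbsp
butter: 10 tbsp × 20/3 ≈ 67 tbsp

maple syrup: 492 g; milk: 2000 mL; sliced almonds: 40 tbsp; butter: 67 tbsp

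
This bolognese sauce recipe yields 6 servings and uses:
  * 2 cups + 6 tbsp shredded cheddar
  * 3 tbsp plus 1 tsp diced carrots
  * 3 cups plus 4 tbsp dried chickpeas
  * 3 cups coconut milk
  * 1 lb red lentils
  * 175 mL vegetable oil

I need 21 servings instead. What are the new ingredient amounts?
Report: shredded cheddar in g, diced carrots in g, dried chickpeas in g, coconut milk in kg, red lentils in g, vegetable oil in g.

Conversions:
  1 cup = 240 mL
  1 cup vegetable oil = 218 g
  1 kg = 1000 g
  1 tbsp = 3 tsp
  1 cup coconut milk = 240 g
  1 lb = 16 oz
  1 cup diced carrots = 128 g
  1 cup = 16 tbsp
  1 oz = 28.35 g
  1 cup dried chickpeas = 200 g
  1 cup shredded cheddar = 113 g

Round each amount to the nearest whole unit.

shredded cheddar: 939 g; diced carrots: 93 g; dried chickpeas: 2275 g; coconut milk: 3 kg; red lentils: 1588 g; vegetable oil: 556 g

Scaling factor: 21/6 = 7/2 = 3.5.
shredded cheddar: (2 cup + 6 tbsp = 2.375 cup) × 7/2 × 113 g/cup ≈ 939 g
diced carrots: (3 tbsp + 1 tsp = 10/3 tbsp) × 7/2 ÷ 16 tbsp/cup × 128 g/cup ≈ 93 g
dried chickpeas: (3 cup + 4 tbsp = 3.25 cup) × 7/2 × 200 g/cup = 2275 g
coconut milk: 3 cup × 7/2 × 240 g/cup ÷ 1000 g/kg ≈ 3 kg
red lentils: 1 lb × 7/2 × 16 oz/lb × 28.35 g/oz ≈ 1588 g
vegetable oil: 175 mL × 7/2 ÷ 240 mL/cup × 218 g/cup ≈ 556 g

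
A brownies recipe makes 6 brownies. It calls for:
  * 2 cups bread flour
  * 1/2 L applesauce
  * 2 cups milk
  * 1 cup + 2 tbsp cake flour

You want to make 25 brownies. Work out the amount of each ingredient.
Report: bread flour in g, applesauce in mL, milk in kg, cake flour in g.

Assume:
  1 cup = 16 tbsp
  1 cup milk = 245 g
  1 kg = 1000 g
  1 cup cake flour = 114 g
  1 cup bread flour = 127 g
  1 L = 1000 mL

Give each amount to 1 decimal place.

Scaling factor: 25/6.
bread flour: 2 cup × 25/6 × 127 g/cup ≈ 1058.3 g
applesauce: 0.5 L × 25/6 × 1000 mL/L ≈ 2083.3 mL
milk: 2 cup × 25/6 × 245 g/cup ÷ 1000 g/kg ≈ 2.0 kg
cake flour: (1 cup + 2 tbsp = 1.125 cup) × 25/6 × 114 g/cup ≈ 534.4 g

bread flour: 1058.3 g; applesauce: 2083.3 mL; milk: 2.0 kg; cake flour: 534.4 g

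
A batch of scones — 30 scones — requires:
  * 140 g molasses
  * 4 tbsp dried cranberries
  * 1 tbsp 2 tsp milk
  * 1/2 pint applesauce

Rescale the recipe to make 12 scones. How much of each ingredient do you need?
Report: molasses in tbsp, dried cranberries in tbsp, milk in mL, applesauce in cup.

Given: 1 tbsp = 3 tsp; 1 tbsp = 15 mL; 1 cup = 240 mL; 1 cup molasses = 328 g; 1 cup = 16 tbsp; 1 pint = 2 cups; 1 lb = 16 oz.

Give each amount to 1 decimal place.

Scaling factor: 12/30 = 2/5 = 0.4.
molasses: 140 g × 2/5 ÷ 328 g/cup × 16 tbsp/cup ≈ 2.7 tbsp
dried cranberries: 4 tbsp × 2/5 = 1.6 tbsp
milk: (1 tbsp + 2 tsp = 5/3 tbsp) × 2/5 × 15 mL/tbsp = 10.0 mL
applesauce: 0.5 pint × 2/5 × 2 cup/pint = 0.4 cup

molasses: 2.7 tbsp; dried cranberries: 1.6 tbsp; milk: 10.0 mL; applesauce: 0.4 cup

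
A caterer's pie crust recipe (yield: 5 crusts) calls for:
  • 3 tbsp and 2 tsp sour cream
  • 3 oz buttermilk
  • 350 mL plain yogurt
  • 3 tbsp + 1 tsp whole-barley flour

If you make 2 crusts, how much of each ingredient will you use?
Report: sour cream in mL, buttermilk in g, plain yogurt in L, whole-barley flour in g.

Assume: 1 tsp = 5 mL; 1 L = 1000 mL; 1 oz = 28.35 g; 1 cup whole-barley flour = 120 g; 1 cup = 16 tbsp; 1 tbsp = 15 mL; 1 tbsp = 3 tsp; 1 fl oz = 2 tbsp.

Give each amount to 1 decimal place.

Scaling factor: 2/5 = 0.4.
sour cream: (3 tbsp + 2 tsp = 11/3 tbsp) × 2/5 × 15 mL/tbsp = 22.0 mL
buttermilk: 3 oz × 2/5 × 28.35 g/oz ≈ 34.0 g
plain yogurt: 350 mL × 2/5 ÷ 1000 mL/L ≈ 0.1 L
whole-barley flour: (3 tbsp + 1 tsp = 10/3 tbsp) × 2/5 ÷ 16 tbsp/cup × 120 g/cup = 10.0 g

sour cream: 22.0 mL; buttermilk: 34.0 g; plain yogurt: 0.1 L; whole-barley flour: 10.0 g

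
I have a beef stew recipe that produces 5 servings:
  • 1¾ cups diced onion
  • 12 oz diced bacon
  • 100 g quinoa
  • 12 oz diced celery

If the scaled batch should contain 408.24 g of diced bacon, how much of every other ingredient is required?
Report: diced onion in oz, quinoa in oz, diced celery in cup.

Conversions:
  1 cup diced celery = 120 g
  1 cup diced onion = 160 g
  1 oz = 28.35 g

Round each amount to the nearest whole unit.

The original recipe has 340.2 g of diced bacon, so the scaling factor is 408.24 ÷ 340.2 = 6/5 = 1.2.
diced onion: 1.75 cup × 6/5 × 160 g/cup ÷ 28.35 g/oz ≈ 12 oz
quinoa: 100 g × 6/5 ÷ 28.35 g/oz ≈ 4 oz
diced celery: 12 oz × 6/5 × 28.35 g/oz ÷ 120 g/cup ≈ 3 cup

diced onion: 12 oz; quinoa: 4 oz; diced celery: 3 cup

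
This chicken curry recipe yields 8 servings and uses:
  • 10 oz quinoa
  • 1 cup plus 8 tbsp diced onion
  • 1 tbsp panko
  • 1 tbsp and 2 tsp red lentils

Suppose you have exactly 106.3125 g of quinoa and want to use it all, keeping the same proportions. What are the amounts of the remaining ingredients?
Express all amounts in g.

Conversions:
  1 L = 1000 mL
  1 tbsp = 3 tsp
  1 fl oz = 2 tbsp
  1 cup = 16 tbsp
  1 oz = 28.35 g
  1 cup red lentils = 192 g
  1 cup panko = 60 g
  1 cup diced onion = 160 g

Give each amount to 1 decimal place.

The original recipe has 283.5 g of quinoa, so the scaling factor is 106.3125 ÷ 283.5 = 3/8 = 0.375.
diced onion: (1 cup + 8 tbsp = 1.5 cup) × 3/8 × 160 g/cup = 90.0 g
panko: 1 tbsp × 3/8 ÷ 16 tbsp/cup × 60 g/cup ≈ 1.4 g
red lentils: (1 tbsp + 2 tsp = 5/3 tbsp) × 3/8 ÷ 16 tbsp/cup × 192 g/cup = 7.5 g

diced onion: 90.0 g; panko: 1.4 g; red lentils: 7.5 g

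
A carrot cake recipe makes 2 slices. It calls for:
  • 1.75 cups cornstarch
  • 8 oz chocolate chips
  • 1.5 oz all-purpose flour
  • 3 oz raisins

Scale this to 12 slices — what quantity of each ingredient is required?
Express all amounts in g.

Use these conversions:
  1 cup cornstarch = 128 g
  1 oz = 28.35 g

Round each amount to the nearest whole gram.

cornstarch: 1344 g; chocolate chips: 1361 g; all-purpose flour: 255 g; raisins: 510 g

Scaling factor: 12/2 = 6.
cornstarch: 1.75 cup × 6 × 128 g/cup = 1344 g
chocolate chips: 8 oz × 6 × 28.35 g/oz ≈ 1361 g
all-purpose flour: 1.5 oz × 6 × 28.35 g/oz ≈ 255 g
raisins: 3 oz × 6 × 28.35 g/oz ≈ 510 g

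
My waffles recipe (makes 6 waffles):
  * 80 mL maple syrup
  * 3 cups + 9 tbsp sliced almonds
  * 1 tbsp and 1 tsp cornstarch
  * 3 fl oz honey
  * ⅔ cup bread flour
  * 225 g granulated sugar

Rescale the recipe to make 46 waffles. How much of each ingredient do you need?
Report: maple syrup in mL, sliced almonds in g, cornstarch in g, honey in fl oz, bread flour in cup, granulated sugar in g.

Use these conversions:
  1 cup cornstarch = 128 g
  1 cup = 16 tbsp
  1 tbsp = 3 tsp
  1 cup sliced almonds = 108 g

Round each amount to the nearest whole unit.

maple syrup: 613 mL; sliced almonds: 2950 g; cornstarch: 82 g; honey: 23 fl oz; bread flour: 5 cup; granulated sugar: 1725 g

Scaling factor: 46/6 = 23/3.
maple syrup: 80 mL × 23/3 ≈ 613 mL
sliced almonds: (3 cup + 9 tbsp = 3.5625 cup) × 23/3 × 108 g/cup ≈ 2950 g
cornstarch: (1 tbsp + 1 tsp = 4/3 tbsp) × 23/3 ÷ 16 tbsp/cup × 128 g/cup ≈ 82 g
honey: 3 fl oz × 23/3 = 23 fl oz
bread flour: 2/3 cup × 23/3 ≈ 5 cup
granulated sugar: 225 g × 23/3 = 1725 g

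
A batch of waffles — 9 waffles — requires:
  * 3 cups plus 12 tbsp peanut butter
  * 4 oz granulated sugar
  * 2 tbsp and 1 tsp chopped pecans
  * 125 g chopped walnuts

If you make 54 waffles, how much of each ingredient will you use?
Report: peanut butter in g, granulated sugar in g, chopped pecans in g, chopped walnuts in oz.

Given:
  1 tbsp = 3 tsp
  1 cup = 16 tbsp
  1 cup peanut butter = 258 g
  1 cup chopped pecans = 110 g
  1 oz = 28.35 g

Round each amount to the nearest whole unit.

peanut butter: 5805 g; granulated sugar: 680 g; chopped pecans: 96 g; chopped walnuts: 26 oz

Scaling factor: 54/9 = 6.
peanut butter: (3 cup + 12 tbsp = 3.75 cup) × 6 × 258 g/cup = 5805 g
granulated sugar: 4 oz × 6 × 28.35 g/oz ≈ 680 g
chopped pecans: (2 tbsp + 1 tsp = 7/3 tbsp) × 6 ÷ 16 tbsp/cup × 110 g/cup ≈ 96 g
chopped walnuts: 125 g × 6 ÷ 28.35 g/oz ≈ 26 oz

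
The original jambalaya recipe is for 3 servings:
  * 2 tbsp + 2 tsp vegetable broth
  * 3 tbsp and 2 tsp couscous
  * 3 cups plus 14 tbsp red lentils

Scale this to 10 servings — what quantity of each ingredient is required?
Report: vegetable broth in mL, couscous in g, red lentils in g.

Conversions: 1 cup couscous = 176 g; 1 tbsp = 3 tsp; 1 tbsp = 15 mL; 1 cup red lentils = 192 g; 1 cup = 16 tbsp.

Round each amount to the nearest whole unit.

vegetable broth: 133 mL; couscous: 134 g; red lentils: 2480 g

Scaling factor: 10/3.
vegetable broth: (2 tbsp + 2 tsp = 8/3 tbsp) × 10/3 × 15 mL/tbsp ≈ 133 mL
couscous: (3 tbsp + 2 tsp = 11/3 tbsp) × 10/3 ÷ 16 tbsp/cup × 176 g/cup ≈ 134 g
red lentils: (3 cup + 14 tbsp = 3.875 cup) × 10/3 × 192 g/cup = 2480 g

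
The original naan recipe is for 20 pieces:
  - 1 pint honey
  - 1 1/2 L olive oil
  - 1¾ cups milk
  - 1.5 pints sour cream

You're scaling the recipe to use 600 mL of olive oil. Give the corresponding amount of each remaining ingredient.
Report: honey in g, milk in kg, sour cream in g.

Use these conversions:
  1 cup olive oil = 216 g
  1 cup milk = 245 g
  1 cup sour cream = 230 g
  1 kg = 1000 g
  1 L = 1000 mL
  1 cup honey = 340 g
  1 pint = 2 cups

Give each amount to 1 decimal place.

honey: 272.0 g; milk: 0.2 kg; sour cream: 276.0 g

The original recipe has 1500 mL of olive oil, so the scaling factor is 600 ÷ 1500 = 2/5 = 0.4.
honey: 1 pint × 2/5 × 2 cup/pint × 340 g/cup = 272.0 g
milk: 1.75 cup × 2/5 × 245 g/cup ÷ 1000 g/kg ≈ 0.2 kg
sour cream: 1.5 pint × 2/5 × 2 cup/pint × 230 g/cup = 276.0 g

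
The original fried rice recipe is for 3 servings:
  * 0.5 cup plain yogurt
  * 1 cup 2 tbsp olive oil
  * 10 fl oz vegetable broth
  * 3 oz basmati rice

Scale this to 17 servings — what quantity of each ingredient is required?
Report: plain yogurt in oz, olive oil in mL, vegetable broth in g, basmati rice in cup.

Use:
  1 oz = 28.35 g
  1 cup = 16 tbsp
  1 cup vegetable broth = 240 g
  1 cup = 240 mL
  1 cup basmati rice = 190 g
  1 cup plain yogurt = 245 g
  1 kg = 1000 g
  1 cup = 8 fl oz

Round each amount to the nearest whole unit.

plain yogurt: 24 oz; olive oil: 1530 mL; vegetable broth: 1700 g; basmati rice: 3 cup

Scaling factor: 17/3.
plain yogurt: 0.5 cup × 17/3 × 245 g/cup ÷ 28.35 g/oz ≈ 24 oz
olive oil: (1 cup + 2 tbsp = 1.125 cup) × 17/3 × 240 mL/cup = 1530 mL
vegetable broth: 10 fl oz × 17/3 ÷ 8 fl oz/cup × 240 g/cup = 1700 g
basmati rice: 3 oz × 17/3 × 28.35 g/oz ÷ 190 g/cup ≈ 3 cup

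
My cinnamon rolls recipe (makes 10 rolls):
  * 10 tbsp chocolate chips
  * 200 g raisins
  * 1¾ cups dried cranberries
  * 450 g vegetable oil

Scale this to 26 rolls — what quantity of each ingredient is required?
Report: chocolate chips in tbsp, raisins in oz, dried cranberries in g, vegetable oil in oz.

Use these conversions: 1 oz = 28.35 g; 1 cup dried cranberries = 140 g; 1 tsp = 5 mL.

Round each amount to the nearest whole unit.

chocolate chips: 26 tbsp; raisins: 18 oz; dried cranberries: 637 g; vegetable oil: 41 oz

Scaling factor: 26/10 = 13/5 = 2.6.
chocolate chips: 10 tbsp × 13/5 = 26 tbsp
raisins: 200 g × 13/5 ÷ 28.35 g/oz ≈ 18 oz
dried cranberries: 1.75 cup × 13/5 × 140 g/cup = 637 g
vegetable oil: 450 g × 13/5 ÷ 28.35 g/oz ≈ 41 oz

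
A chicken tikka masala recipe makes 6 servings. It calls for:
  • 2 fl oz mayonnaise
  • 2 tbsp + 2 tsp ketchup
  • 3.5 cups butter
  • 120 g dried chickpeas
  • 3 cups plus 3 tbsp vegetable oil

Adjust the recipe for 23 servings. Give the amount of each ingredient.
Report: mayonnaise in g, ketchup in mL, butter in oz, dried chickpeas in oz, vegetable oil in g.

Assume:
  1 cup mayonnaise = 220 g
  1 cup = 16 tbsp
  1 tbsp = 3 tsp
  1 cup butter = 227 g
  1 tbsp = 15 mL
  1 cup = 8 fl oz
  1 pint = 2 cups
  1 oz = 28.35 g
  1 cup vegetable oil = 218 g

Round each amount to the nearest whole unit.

mayonnaise: 211 g; ketchup: 153 mL; butter: 107 oz; dried chickpeas: 16 oz; vegetable oil: 2664 g

Scaling factor: 23/6.
mayonnaise: 2 fl oz × 23/6 ÷ 8 fl oz/cup × 220 g/cup ≈ 211 g
ketchup: (2 tbsp + 2 tsp = 8/3 tbsp) × 23/6 × 15 mL/tbsp ≈ 153 mL
butter: 3.5 cup × 23/6 × 227 g/cup ÷ 28.35 g/oz ≈ 107 oz
dried chickpeas: 120 g × 23/6 ÷ 28.35 g/oz ≈ 16 oz
vegetable oil: (3 cup + 3 tbsp = 3.1875 cup) × 23/6 × 218 g/cup ≈ 2664 g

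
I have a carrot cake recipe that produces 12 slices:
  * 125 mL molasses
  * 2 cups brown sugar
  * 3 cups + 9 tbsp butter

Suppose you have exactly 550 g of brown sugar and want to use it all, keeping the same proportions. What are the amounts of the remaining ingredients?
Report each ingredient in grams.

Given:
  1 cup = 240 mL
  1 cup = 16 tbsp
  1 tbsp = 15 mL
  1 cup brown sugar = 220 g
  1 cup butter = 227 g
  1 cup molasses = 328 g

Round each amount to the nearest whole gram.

The original recipe has 440 g of brown sugar, so the scaling factor is 550 ÷ 440 = 5/4 = 1.25.
molasses: 125 mL × 5/4 ÷ 240 mL/cup × 328 g/cup ≈ 214 g
butter: (3 cup + 9 tbsp = 3.5625 cup) × 5/4 × 227 g/cup ≈ 1011 g

molasses: 214 g; butter: 1011 g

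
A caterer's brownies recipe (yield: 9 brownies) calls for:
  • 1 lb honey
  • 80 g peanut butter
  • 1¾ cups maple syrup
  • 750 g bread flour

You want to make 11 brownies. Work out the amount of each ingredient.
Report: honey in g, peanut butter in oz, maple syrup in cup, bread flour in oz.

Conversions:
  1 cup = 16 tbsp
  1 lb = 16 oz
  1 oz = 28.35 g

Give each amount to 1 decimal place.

honey: 554.4 g; peanut butter: 3.4 oz; maple syrup: 2.1 cup; bread flour: 32.3 oz

Scaling factor: 11/9.
honey: 1 lb × 11/9 × 16 oz/lb × 28.35 g/oz = 554.4 g
peanut butter: 80 g × 11/9 ÷ 28.35 g/oz ≈ 3.4 oz
maple syrup: 1.75 cup × 11/9 ≈ 2.1 cup
bread flour: 750 g × 11/9 ÷ 28.35 g/oz ≈ 32.3 oz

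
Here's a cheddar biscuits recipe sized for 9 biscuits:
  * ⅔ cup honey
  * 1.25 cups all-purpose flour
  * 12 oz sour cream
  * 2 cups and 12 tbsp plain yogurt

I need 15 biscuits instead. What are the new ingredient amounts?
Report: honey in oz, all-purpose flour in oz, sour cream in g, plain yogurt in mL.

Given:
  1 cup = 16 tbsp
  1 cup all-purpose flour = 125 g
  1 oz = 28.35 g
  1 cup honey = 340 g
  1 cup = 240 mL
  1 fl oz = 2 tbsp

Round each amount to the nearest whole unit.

Scaling factor: 15/9 = 5/3.
honey: 2/3 cup × 5/3 × 340 g/cup ÷ 28.35 g/oz ≈ 13 oz
all-purpose flour: 1.25 cup × 5/3 × 125 g/cup ÷ 28.35 g/oz ≈ 9 oz
sour cream: 12 oz × 5/3 × 28.35 g/oz = 567 g
plain yogurt: (2 cup + 12 tbsp = 2.75 cup) × 5/3 × 240 mL/cup = 1100 mL

honey: 13 oz; all-purpose flour: 9 oz; sour cream: 567 g; plain yogurt: 1100 mL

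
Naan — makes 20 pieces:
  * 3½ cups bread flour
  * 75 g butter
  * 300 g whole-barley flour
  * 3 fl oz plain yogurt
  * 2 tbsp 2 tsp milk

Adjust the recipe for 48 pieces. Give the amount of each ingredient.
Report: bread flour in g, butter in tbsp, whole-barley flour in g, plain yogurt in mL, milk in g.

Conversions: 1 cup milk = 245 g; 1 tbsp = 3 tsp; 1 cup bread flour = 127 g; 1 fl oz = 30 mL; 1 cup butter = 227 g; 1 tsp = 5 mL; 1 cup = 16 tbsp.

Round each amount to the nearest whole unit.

Scaling factor: 48/20 = 12/5 = 2.4.
bread flour: 3.5 cup × 12/5 × 127 g/cup ≈ 1067 g
butter: 75 g × 12/5 ÷ 227 g/cup × 16 tbsp/cup ≈ 13 tbsp
whole-barley flour: 300 g × 12/5 = 720 g
plain yogurt: 3 fl oz × 12/5 × 30 mL/fl oz = 216 mL
milk: (2 tbsp + 2 tsp = 8/3 tbsp) × 12/5 ÷ 16 tbsp/cup × 245 g/cup = 98 g

bread flour: 1067 g; butter: 13 tbsp; whole-barley flour: 720 g; plain yogurt: 216 mL; milk: 98 g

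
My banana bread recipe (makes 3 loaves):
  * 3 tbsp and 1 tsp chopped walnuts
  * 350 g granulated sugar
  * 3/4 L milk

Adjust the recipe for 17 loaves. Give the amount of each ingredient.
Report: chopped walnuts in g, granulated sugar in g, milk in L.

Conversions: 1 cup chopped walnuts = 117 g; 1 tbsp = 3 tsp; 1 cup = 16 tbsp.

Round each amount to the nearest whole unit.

Scaling factor: 17/3.
chopped walnuts: (3 tbsp + 1 tsp = 10/3 tbsp) × 17/3 ÷ 16 tbsp/cup × 117 g/cup ≈ 138 g
granulated sugar: 350 g × 17/3 ≈ 1983 g
milk: 0.75 L × 17/3 ≈ 4 L

chopped walnuts: 138 g; granulated sugar: 1983 g; milk: 4 L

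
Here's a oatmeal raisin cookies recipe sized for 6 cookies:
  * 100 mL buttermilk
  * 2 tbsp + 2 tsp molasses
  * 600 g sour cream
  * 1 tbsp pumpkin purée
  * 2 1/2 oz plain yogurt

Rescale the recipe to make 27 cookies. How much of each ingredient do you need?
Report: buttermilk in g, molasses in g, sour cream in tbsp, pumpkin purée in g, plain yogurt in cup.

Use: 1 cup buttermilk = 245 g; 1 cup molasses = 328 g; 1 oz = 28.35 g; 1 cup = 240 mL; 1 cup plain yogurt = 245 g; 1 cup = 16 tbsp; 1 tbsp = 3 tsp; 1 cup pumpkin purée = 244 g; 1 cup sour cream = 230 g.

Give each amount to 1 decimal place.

buttermilk: 459.4 g; molasses: 246.0 g; sour cream: 187.8 tbsp; pumpkin purée: 68.6 g; plain yogurt: 1.3 cup

Scaling factor: 27/6 = 9/2 = 4.5.
buttermilk: 100 mL × 9/2 ÷ 240 mL/cup × 245 g/cup ≈ 459.4 g
molasses: (2 tbsp + 2 tsp = 8/3 tbsp) × 9/2 ÷ 16 tbsp/cup × 328 g/cup = 246.0 g
sour cream: 600 g × 9/2 ÷ 230 g/cup × 16 tbsp/cup ≈ 187.8 tbsp
pumpkin purée: 1 tbsp × 9/2 ÷ 16 tbsp/cup × 244 g/cup ≈ 68.6 g
plain yogurt: 2.5 oz × 9/2 × 28.35 g/oz ÷ 245 g/cup ≈ 1.3 cup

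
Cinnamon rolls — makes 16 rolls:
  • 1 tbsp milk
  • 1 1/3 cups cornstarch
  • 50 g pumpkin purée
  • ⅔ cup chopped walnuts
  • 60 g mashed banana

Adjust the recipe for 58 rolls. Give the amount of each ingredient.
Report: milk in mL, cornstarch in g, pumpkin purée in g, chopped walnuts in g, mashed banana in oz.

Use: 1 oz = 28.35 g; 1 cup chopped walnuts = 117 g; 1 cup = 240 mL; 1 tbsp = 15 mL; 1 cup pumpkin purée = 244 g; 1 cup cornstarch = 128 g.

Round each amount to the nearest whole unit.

Scaling factor: 58/16 = 29/8 = 3.625.
milk: 1 tbsp × 29/8 × 15 mL/tbsp ≈ 54 mL
cornstarch: 4/3 cup × 29/8 × 128 g/cup ≈ 619 g
pumpkin purée: 50 g × 29/8 ≈ 181 g
chopped walnuts: 2/3 cup × 29/8 × 117 g/cup ≈ 283 g
mashed banana: 60 g × 29/8 ÷ 28.35 g/oz ≈ 8 oz

milk: 54 mL; cornstarch: 619 g; pumpkin purée: 181 g; chopped walnuts: 283 g; mashed banana: 8 oz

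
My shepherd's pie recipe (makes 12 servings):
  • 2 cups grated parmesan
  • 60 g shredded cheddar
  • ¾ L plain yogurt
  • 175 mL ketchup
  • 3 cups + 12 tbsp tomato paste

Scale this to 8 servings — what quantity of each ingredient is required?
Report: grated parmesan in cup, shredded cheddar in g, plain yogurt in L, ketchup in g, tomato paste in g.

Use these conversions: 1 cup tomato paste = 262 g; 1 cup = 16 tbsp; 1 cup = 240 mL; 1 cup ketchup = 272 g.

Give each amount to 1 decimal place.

grated parmesan: 1.3 cup; shredded cheddar: 40.0 g; plain yogurt: 0.5 L; ketchup: 132.2 g; tomato paste: 655.0 g

Scaling factor: 8/12 = 2/3.
grated parmesan: 2 cup × 2/3 ≈ 1.3 cup
shredded cheddar: 60 g × 2/3 = 40.0 g
plain yogurt: 0.75 L × 2/3 = 0.5 L
ketchup: 175 mL × 2/3 ÷ 240 mL/cup × 272 g/cup ≈ 132.2 g
tomato paste: (3 cup + 12 tbsp = 3.75 cup) × 2/3 × 262 g/cup = 655.0 g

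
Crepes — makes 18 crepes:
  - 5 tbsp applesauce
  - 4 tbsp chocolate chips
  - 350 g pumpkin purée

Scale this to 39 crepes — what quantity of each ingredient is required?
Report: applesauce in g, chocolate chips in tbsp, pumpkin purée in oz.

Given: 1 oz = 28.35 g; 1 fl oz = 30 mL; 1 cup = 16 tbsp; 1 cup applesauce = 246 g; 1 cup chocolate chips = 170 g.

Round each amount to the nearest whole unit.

applesauce: 167 g; chocolate chips: 9 tbsp; pumpkin purée: 27 oz

Scaling factor: 39/18 = 13/6.
applesauce: 5 tbsp × 13/6 ÷ 16 tbsp/cup × 246 g/cup ≈ 167 g
chocolate chips: 4 tbsp × 13/6 ≈ 9 tbsp
pumpkin purée: 350 g × 13/6 ÷ 28.35 g/oz ≈ 27 oz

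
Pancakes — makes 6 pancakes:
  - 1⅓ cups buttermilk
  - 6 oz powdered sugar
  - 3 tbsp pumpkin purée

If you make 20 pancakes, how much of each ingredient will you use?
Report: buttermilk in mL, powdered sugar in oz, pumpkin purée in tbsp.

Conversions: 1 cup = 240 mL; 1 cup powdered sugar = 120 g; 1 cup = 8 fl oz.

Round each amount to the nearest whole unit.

Scaling factor: 20/6 = 10/3.
buttermilk: 4/3 cup × 10/3 × 240 mL/cup ≈ 1067 mL
powdered sugar: 6 oz × 10/3 = 20 oz
pumpkin purée: 3 tbsp × 10/3 = 10 tbsp

buttermilk: 1067 mL; powdered sugar: 20 oz; pumpkin purée: 10 tbsp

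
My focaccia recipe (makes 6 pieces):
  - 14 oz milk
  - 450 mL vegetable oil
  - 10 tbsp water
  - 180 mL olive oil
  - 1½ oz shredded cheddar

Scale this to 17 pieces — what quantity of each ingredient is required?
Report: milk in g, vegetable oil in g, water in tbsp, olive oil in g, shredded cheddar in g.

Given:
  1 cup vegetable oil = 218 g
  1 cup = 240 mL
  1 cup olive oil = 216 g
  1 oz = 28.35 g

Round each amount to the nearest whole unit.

milk: 1125 g; vegetable oil: 1158 g; water: 28 tbsp; olive oil: 459 g; shredded cheddar: 120 g

Scaling factor: 17/6.
milk: 14 oz × 17/6 × 28.35 g/oz ≈ 1125 g
vegetable oil: 450 mL × 17/6 ÷ 240 mL/cup × 218 g/cup ≈ 1158 g
water: 10 tbsp × 17/6 ≈ 28 tbsp
olive oil: 180 mL × 17/6 ÷ 240 mL/cup × 216 g/cup = 459 g
shredded cheddar: 1.5 oz × 17/6 × 28.35 g/oz ≈ 120 g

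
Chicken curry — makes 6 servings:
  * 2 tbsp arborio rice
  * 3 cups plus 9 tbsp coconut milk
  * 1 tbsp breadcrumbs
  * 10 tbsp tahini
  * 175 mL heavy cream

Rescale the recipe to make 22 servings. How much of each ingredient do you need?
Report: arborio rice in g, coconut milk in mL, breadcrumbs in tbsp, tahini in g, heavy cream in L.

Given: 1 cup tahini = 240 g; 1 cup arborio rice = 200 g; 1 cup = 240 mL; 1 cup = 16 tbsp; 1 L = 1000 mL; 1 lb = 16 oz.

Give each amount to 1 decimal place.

arborio rice: 91.7 g; coconut milk: 3135.0 mL; breadcrumbs: 3.7 tbsp; tahini: 550.0 g; heavy cream: 0.6 L

Scaling factor: 22/6 = 11/3.
arborio rice: 2 tbsp × 11/3 ÷ 16 tbsp/cup × 200 g/cup ≈ 91.7 g
coconut milk: (3 cup + 9 tbsp = 3.5625 cup) × 11/3 × 240 mL/cup = 3135.0 mL
breadcrumbs: 1 tbsp × 11/3 ≈ 3.7 tbsp
tahini: 10 tbsp × 11/3 ÷ 16 tbsp/cup × 240 g/cup = 550.0 g
heavy cream: 175 mL × 11/3 ÷ 1000 mL/L ≈ 0.6 L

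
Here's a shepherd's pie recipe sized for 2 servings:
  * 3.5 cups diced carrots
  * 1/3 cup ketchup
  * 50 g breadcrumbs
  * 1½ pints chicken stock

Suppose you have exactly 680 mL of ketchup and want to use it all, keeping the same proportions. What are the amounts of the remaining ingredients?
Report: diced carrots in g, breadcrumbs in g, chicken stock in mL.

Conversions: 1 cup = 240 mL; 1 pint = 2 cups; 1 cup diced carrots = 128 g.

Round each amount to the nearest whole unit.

The original recipe has 80 mL of ketchup, so the scaling factor is 680 ÷ 80 = 17/2 = 8.5.
diced carrots: 3.5 cup × 17/2 × 128 g/cup = 3808 g
breadcrumbs: 50 g × 17/2 = 425 g
chicken stock: 1.5 pint × 17/2 × 2 cup/pint × 240 mL/cup = 6120 mL

diced carrots: 3808 g; breadcrumbs: 425 g; chicken stock: 6120 mL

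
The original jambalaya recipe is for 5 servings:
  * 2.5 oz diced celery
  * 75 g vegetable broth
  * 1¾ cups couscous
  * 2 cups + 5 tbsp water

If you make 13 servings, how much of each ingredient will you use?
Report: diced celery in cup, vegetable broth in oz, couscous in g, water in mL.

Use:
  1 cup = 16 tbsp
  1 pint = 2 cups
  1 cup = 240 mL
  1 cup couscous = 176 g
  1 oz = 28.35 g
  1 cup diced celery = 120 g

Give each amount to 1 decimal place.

diced celery: 1.5 cup; vegetable broth: 6.9 oz; couscous: 800.8 g; water: 1443.0 mL

Scaling factor: 13/5 = 2.6.
diced celery: 2.5 oz × 13/5 × 28.35 g/oz ÷ 120 g/cup ≈ 1.5 cup
vegetable broth: 75 g × 13/5 ÷ 28.35 g/oz ≈ 6.9 oz
couscous: 1.75 cup × 13/5 × 176 g/cup = 800.8 g
water: (2 cup + 5 tbsp = 2.3125 cup) × 13/5 × 240 mL/cup = 1443.0 mL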